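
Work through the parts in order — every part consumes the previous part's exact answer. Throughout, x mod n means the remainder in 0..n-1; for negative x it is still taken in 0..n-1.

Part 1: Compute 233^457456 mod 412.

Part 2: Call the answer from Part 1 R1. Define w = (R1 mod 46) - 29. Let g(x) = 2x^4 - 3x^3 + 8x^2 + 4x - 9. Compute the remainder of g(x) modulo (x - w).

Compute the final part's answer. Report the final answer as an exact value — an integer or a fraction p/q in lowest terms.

1301319

Part 1: squarings mod 412: 233^1=233, 233^2=317, 233^4=373, 233^8=285, 233^16=61, 233^32=13, 233^64=169, 233^128=133, 233^256=385, 233^512=317, 233^1024=373, 233^2048=285, 233^4096=61, 233^8192=13, 233^16384=169, 233^32768=133, 233^65536=385, 233^131072=317, 233^262144=373; 233^457456 = 233^16 * 233^32 * 233^64 * 233^128 * 233^512 * 233^2048 * 233^4096 * 233^8192 * 233^16384 * 233^32768 * 233^131072 * 233^262144 = 93 (mod 412); answer 93
Part 2: R1 = 93; w = -28; remainder = value at the root: 2*(-28)^4 - 3*(-28)^3 + 8*(-28)^2 + 4*(-28)^1 - 9 = (1229312) + (65856) + (6272) + (-112) + (-9) = 1301319; answer 1301319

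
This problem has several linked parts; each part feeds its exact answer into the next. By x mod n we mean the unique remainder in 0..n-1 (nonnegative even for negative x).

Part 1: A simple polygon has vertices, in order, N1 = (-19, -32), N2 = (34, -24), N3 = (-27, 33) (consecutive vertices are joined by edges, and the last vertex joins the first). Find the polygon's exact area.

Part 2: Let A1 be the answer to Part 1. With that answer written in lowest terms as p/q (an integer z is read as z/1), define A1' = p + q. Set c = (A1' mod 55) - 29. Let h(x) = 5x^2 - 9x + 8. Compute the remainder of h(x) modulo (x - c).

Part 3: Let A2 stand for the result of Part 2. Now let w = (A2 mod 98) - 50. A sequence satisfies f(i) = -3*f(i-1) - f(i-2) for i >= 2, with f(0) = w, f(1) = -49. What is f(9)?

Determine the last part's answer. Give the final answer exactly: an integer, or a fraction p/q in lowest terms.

Part 1: cross terms: (-19*-24 - 34*-32)=1544, (34*33 - -27*-24)=474, (-27*-32 - -19*33)=1491; twice the area = |3509| = 3509; area = 3509/2; answer 3509/2
Part 2: A1 = 3509/2; threaded value p + q = 3511; c = 17; remainder = value at the root: 5*(17)^2 - 9*(17)^1 + 8 = (1445) + (-153) + (8) = 1300; answer 1300
Part 3: A2 = 1300; w = -24; f(2) = -3*(-49) - 1*(-24) = 171; iterating: f(2)=171, f(3)=-464, f(4)=1221, f(5)=-3199, f(6)=8376, f(7)=-21929, f(8)=57411, f(9)=-150304; answer -150304

-150304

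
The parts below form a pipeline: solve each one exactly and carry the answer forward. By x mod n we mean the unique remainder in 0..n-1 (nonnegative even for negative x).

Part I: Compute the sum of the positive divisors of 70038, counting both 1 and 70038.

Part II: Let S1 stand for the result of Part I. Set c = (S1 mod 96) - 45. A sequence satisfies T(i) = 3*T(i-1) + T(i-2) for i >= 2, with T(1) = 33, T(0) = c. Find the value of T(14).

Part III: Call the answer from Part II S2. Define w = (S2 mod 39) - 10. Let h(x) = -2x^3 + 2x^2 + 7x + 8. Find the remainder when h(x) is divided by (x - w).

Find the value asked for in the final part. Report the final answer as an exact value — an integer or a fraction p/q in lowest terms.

Part I: 70038 = 2 * 3^3 * 1297; sigma = (1 + 2) * (1 + 3 + 9 + 27) * (1 + 1297) = 3 * 40 * 1298 = 155760; answer 155760
Part II: S1 = 155760; c = 3; T(2) = 3*(33) + 1*(3) = 102; iterating: T(2)=102, T(3)=339, T(4)=1119, T(5)=3696, T(6)=12207, T(7)=40317, T(8)=133158, T(9)=439791, T(10)=1452531, T(11)=4797384, T(12)=15844683, T(13)=52331433, T(14)=172838982; answer 172838982
Part III: S2 = 172838982; w = 20; remainder = value at the root: -2*(20)^3 + 2*(20)^2 + 7*(20)^1 + 8 = (-16000) + (800) + (140) + (8) = -15052; answer -15052

-15052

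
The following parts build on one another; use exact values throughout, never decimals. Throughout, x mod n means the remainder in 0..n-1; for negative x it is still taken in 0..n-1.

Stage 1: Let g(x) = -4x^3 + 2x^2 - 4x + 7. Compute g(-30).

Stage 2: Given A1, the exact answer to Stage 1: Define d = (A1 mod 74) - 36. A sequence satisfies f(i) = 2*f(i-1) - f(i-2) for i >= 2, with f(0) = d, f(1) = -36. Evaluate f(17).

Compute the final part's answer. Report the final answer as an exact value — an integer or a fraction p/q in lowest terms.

Stage 1: -4*(-30)^3 + 2*(-30)^2 - 4*(-30)^1 + 7 = (108000) + (1800) + (120) + (7) = 109927; answer 109927
Stage 2: A1 = 109927; d = 1; f(2) = 2*(-36) - 1*(1) = -73; iterating: f(2)=-73, f(3)=-110, f(4)=-147, f(5)=-184, f(6)=-221, f(7)=-258, f(8)=-295, f(9)=-332, f(10)=-369, f(11)=-406, f(12)=-443, f(13)=-480, f(14)=-517, f(15)=-554, f(16)=-591, f(17)=-628; answer -628

-628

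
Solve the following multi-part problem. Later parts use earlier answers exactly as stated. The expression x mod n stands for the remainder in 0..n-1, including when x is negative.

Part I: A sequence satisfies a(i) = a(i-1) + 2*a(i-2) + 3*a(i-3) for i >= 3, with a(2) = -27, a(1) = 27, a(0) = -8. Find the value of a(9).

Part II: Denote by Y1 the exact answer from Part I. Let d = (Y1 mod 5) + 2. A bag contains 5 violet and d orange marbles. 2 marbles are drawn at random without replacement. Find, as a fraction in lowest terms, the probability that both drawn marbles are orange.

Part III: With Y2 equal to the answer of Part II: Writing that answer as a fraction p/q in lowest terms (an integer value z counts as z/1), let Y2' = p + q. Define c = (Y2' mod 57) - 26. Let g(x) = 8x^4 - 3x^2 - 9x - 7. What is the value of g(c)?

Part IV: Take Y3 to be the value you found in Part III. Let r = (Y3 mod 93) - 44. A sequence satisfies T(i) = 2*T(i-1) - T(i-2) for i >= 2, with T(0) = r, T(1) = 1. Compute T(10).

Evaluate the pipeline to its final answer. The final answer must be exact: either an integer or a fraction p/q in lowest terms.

-35

Part I: a(3) = 1*(-27) + 2*(27) + 3*(-8) = 3; iterating: a(3)=3, a(4)=30, a(5)=-45, a(6)=24, a(7)=24, a(8)=-63, a(9)=57; answer 57
Part II: Y1 = 57; d = 4; total draws C(9,2) = 36; favorable C(4,2) = 6; P = 1/6; answer 1/6
Part III: Y2 = 1/6; threaded value p + q = 7; c = -19; 8*(-19)^4 - 3*(-19)^2 - 9*(-19)^1 - 7 = (1042568) + (-1083) + (171) + (-7) = 1041649; answer 1041649
Part IV: Y3 = 1041649; r = 5; T(2) = 2*(1) - 1*(5) = -3; iterating: T(2)=-3, T(3)=-7, T(4)=-11, T(5)=-15, T(6)=-19, T(7)=-23, T(8)=-27, T(9)=-31, T(10)=-35; answer -35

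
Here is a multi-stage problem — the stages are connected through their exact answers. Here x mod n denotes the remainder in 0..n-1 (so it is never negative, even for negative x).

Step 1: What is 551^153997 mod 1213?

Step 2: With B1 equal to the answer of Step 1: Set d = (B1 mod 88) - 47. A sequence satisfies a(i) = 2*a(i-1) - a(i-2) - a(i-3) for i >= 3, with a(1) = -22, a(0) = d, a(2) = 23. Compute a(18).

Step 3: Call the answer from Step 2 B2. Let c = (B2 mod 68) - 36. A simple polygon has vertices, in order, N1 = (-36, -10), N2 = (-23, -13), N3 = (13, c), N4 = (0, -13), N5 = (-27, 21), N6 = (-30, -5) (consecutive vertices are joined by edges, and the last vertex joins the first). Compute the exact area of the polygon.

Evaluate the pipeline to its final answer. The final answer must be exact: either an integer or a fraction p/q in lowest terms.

1255/2

Step 1: squarings mod 1213: 551^1=551, 551^2=351, 551^4=688, 551^8=274, 551^16=1083, 551^32=1131, 551^64=659, 551^128=27, 551^256=729, 551^512=147, 551^1024=988, 551^2048=892, 551^4096=1149, 551^8192=457, 551^16384=213, 551^32768=488, 551^65536=396, 551^131072=339; 551^153997 = 551^1 * 551^4 * 551^8 * 551^128 * 551^256 * 551^2048 * 551^4096 * 551^16384 * 551^131072 = 393 (mod 1213); answer 393
Step 2: B1 = 393; d = -6; a(3) = 2*(23) - 1*(-22) - 1*(-6) = 74; iterating: a(3)=74, a(4)=147, a(5)=197, a(6)=173, a(7)=2, a(8)=-366, a(9)=-907, a(10)=-1450, a(11)=-1627, a(12)=-897, a(13)=1283, a(14)=5090, a(15)=9794, a(16)=13215, a(17)=11546, a(18)=83; answer 83
Step 3: B2 = 83; c = -21; cross terms: (-36*-13 - -23*-10)=238, (-23*-21 - 13*-13)=652, (13*-13 - 0*-21)=-169, (0*21 - -27*-13)=-351, (-27*-5 - -30*21)=765, (-30*-10 - -36*-5)=120; twice the area = |1255| = 1255; area = 1255/2; answer 1255/2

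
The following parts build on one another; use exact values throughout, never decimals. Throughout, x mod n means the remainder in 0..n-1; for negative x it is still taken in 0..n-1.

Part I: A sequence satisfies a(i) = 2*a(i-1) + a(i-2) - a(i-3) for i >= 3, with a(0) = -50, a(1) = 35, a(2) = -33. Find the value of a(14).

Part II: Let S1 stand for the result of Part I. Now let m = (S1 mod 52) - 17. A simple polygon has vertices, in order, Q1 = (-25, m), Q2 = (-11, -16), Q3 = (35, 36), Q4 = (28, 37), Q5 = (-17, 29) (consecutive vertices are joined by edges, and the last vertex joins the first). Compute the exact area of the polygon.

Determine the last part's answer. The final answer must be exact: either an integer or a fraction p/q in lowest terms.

3083/2

Part I: a(3) = 2*(-33) + 1*(35) - 1*(-50) = 19; iterating: a(3)=19, a(4)=-30, a(5)=-8, a(6)=-65, a(7)=-108, a(8)=-273, a(9)=-589, a(10)=-1343, a(11)=-3002, a(12)=-6758, a(13)=-15175, a(14)=-34106; answer -34106
Part II: S1 = -34106; m = -11; cross terms: (-25*-16 - -11*-11)=279, (-11*36 - 35*-16)=164, (35*37 - 28*36)=287, (28*29 - -17*37)=1441, (-17*-11 - -25*29)=912; twice the area = |3083| = 3083; area = 3083/2; answer 3083/2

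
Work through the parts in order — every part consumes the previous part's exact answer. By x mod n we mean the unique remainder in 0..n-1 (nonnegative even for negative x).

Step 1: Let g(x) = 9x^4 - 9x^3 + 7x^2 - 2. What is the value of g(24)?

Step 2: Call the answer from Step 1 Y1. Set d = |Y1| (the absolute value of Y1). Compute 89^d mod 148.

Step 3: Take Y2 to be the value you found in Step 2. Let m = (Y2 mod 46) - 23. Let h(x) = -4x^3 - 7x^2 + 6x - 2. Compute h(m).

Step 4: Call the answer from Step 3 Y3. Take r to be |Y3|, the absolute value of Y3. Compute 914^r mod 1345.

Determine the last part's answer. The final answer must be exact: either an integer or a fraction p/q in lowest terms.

551

Step 1: 9*(24)^4 - 9*(24)^3 + 7*(24)^2 - 2 = (2985984) + (-124416) + (4032) + (-2) = 2865598; answer 2865598
Step 2: Y1 = 2865598; d = 2865598; squarings mod 148: 89^1=89, 89^2=77, 89^4=9, 89^8=81, 89^16=49, 89^32=33, 89^64=53, 89^128=145, 89^256=9, 89^512=81, 89^1024=49, 89^2048=33, 89^4096=53, 89^8192=145, 89^16384=9, 89^32768=81, 89^65536=49, 89^131072=33, 89^262144=53, 89^524288=145, 89^1048576=9, 89^2097152=81; 89^2865598 = 89^2 * 89^4 * 89^8 * 89^16 * 89^32 * 89^128 * 89^256 * 89^2048 * 89^4096 * 89^8192 * 89^32768 * 89^65536 * 89^131072 * 89^524288 * 89^2097152 = 25 (mod 148); answer 25
Step 3: Y2 = 25; m = 2; -4*(2)^3 - 7*(2)^2 + 6*(2)^1 - 2 = (-32) + (-28) + (12) + (-2) = -50; answer -50
Step 4: Y3 = -50; r = 50; squarings mod 1345: 914^1=914, 914^2=151, 914^4=1281, 914^8=61, 914^16=1031, 914^32=411; 914^50 = 914^2 * 914^16 * 914^32 = 551 (mod 1345); answer 551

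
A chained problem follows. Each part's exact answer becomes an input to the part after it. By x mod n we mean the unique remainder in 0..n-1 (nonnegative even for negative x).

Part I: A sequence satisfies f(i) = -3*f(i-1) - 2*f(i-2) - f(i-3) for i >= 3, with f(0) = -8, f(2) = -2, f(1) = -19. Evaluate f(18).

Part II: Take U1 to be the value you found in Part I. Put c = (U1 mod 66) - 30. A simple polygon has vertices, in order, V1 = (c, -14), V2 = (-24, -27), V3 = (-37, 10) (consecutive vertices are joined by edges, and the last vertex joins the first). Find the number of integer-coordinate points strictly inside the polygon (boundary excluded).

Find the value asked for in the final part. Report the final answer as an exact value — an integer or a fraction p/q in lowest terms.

Part I: f(3) = -3*(-2) - 2*(-19) - 1*(-8) = 52; iterating: f(3)=52, f(4)=-133, f(5)=297, f(6)=-677, f(7)=1570, f(8)=-3653, f(9)=8496, f(10)=-19752, f(11)=45917, f(12)=-106743, f(13)=248147, f(14)=-576872, f(15)=1341065, f(16)=-3117598, f(17)=7247536, f(18)=-16848477; answer -16848477
Part II: U1 = -16848477; c = -27; cross terms: (-27*-27 - -24*-14)=393, (-24*10 - -37*-27)=-1239, (-37*-14 - -27*10)=788; twice the area = |-58| = 58; area = 29; boundary points = 1 + 1 + 2 = 4; strictly interior points = area - boundary/2 + 1 = 28; answer 28

28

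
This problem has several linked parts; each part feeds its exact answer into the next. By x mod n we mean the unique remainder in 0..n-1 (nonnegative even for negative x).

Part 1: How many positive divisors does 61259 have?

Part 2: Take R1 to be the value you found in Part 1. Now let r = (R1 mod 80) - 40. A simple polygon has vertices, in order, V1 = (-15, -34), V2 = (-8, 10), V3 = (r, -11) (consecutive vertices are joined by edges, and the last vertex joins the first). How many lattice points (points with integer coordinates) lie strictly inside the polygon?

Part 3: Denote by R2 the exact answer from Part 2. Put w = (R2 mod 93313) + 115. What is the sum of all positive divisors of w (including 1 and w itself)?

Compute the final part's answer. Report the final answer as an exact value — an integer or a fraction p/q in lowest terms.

1320

Part 1: 61259 = 11 * 5569; number of divisors = (1+1) * (1+1) = 4; answer 4
Part 2: R1 = 4; r = -36; cross terms: (-15*10 - -8*-34)=-422, (-8*-11 - -36*10)=448, (-36*-34 - -15*-11)=1059; twice the area = |1085| = 1085; area = 1085/2; boundary points = 1 + 7 + 1 = 9; strictly interior points = area - boundary/2 + 1 = 539; answer 539
Part 3: R2 = 539; w = 654; 654 = 2 * 3 * 109; sigma = (1 + 2) * (1 + 3) * (1 + 109) = 3 * 4 * 110 = 1320; answer 1320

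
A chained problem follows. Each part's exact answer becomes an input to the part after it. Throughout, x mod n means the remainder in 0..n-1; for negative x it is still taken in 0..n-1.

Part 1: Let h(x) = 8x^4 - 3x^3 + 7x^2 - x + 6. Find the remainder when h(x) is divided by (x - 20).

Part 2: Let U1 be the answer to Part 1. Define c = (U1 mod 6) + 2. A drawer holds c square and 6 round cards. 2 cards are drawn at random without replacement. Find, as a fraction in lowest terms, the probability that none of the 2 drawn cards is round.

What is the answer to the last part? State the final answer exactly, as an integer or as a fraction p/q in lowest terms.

Part 1: remainder = value at the root: 8*(20)^4 - 3*(20)^3 + 7*(20)^2 - 1*(20)^1 + 6 = (1280000) + (-24000) + (2800) + (-20) + (6) = 1258786; answer 1258786
Part 2: U1 = 1258786; c = 6; total draws C(12,2) = 66; favorable C(6,2) = 15; P = 5/22; answer 5/22

5/22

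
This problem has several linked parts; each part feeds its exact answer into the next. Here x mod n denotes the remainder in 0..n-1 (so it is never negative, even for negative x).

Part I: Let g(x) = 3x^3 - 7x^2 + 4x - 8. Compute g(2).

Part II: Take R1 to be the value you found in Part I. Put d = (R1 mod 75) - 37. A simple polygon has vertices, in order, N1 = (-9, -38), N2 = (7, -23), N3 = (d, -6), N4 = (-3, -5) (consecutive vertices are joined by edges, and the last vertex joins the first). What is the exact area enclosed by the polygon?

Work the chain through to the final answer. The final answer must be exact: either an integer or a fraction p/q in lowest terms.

547

Part I: 3*(2)^3 - 7*(2)^2 + 4*(2)^1 - 8 = (24) + (-28) + (8) + (-8) = -4; answer -4
Part II: R1 = -4; d = 34; cross terms: (-9*-23 - 7*-38)=473, (7*-6 - 34*-23)=740, (34*-5 - -3*-6)=-188, (-3*-38 - -9*-5)=69; twice the area = |1094| = 1094; area = 547; answer 547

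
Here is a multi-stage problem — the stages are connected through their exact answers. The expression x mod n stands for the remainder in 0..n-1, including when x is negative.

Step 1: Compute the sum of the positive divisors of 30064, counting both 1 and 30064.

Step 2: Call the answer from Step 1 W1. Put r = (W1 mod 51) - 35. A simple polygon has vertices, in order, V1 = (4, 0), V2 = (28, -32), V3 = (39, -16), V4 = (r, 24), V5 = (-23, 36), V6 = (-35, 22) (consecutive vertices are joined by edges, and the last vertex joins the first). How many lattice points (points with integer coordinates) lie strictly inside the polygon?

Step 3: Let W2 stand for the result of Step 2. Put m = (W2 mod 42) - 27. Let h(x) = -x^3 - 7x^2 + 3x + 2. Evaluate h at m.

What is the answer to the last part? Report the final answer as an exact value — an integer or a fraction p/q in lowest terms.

Step 1: 30064 = 2^4 * 1879; sigma = (1 + 2 + 4 + 8 + 16) * (1 + 1879) = 31 * 1880 = 58280; answer 58280
Step 2: W1 = 58280; r = 3; cross terms: (4*-32 - 28*0)=-128, (28*-16 - 39*-32)=800, (39*24 - 3*-16)=984, (3*36 - -23*24)=660, (-23*22 - -35*36)=754, (-35*0 - 4*22)=-88; twice the area = |2982| = 2982; area = 1491; boundary points = 8 + 1 + 4 + 2 + 2 + 1 = 18; strictly interior points = area - boundary/2 + 1 = 1483; answer 1483
Step 3: W2 = 1483; m = -14; -1*(-14)^3 - 7*(-14)^2 + 3*(-14)^1 + 2 = (2744) + (-1372) + (-42) + (2) = 1332; answer 1332

1332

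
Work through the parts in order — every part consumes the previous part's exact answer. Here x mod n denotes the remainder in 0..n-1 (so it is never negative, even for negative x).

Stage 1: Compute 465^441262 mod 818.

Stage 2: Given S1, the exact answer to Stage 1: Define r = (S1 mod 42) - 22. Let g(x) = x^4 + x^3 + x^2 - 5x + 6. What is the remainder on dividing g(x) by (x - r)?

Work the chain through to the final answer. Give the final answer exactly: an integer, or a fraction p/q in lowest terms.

2764

Stage 1: squarings mod 818: 465^1=465, 465^2=273, 465^4=91, 465^8=101, 465^16=385, 465^32=167, 465^64=77, 465^128=203, 465^256=309, 465^512=593, 465^1024=727, 465^2048=101, 465^4096=385, 465^8192=167, 465^16384=77, 465^32768=203, 465^65536=309, 465^131072=593, 465^262144=727; 465^441262 = 465^2 * 465^4 * 465^8 * 465^32 * 465^128 * 465^256 * 465^512 * 465^2048 * 465^4096 * 465^8192 * 465^32768 * 465^131072 * 465^262144 = 239 (mod 818); answer 239
Stage 2: S1 = 239; r = 7; remainder = value at the root: 1*(7)^4 + 1*(7)^3 + 1*(7)^2 - 5*(7)^1 + 6 = (2401) + (343) + (49) + (-35) + (6) = 2764; answer 2764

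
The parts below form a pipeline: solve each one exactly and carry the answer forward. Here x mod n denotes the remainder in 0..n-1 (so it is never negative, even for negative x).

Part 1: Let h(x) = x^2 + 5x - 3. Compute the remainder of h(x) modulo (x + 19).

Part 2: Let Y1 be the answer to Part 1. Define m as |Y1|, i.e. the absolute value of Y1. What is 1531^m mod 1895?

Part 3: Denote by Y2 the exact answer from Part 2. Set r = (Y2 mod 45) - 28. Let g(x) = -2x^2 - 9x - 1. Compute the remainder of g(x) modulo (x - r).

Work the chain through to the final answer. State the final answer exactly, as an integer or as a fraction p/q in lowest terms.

-456

Part 1: remainder = value at the root: 1*(-19)^2 + 5*(-19)^1 - 3 = (361) + (-95) + (-3) = 263; answer 263
Part 2: Y1 = 263; m = 263; squarings mod 1895: 1531^1=1531, 1531^2=1741, 1531^4=976, 1531^8=1286, 1531^16=1356, 1531^32=586, 1531^64=401, 1531^128=1621, 1531^256=1171; 1531^263 = 1531^1 * 1531^2 * 1531^4 * 1531^256 = 1121 (mod 1895); answer 1121
Part 3: Y2 = 1121; r = 13; remainder = value at the root: -2*(13)^2 - 9*(13)^1 - 1 = (-338) + (-117) + (-1) = -456; answer -456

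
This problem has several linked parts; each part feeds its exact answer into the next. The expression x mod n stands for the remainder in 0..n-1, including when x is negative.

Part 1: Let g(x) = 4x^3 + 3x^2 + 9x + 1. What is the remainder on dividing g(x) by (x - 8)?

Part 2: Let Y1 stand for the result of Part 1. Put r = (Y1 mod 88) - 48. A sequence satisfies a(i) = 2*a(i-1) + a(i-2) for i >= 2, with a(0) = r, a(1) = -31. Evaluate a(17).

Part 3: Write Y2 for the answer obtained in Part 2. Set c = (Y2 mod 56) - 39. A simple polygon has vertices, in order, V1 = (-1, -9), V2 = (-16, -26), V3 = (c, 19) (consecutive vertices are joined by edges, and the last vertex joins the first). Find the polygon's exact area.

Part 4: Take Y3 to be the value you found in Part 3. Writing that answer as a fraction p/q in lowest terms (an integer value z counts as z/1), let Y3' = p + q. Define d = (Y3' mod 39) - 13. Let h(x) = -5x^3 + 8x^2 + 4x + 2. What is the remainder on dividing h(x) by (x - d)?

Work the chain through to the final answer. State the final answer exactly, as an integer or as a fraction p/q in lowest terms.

Part 1: remainder = value at the root: 4*(8)^3 + 3*(8)^2 + 9*(8)^1 + 1 = (2048) + (192) + (72) + (1) = 2313; answer 2313
Part 2: Y1 = 2313; r = -23; a(2) = 2*(-31) + 1*(-23) = -85; iterating: a(2)=-85, a(3)=-201, a(4)=-487, a(5)=-1175, a(6)=-2837, a(7)=-6849, a(8)=-16535, a(9)=-39919, a(10)=-96373, a(11)=-232665, a(12)=-561703, a(13)=-1356071, a(14)=-3273845, a(15)=-7903761, a(16)=-19081367, a(17)=-46066495; answer -46066495
Part 3: Y2 = -46066495; c = -38; cross terms: (-1*-26 - -16*-9)=-118, (-16*19 - -38*-26)=-1292, (-38*-9 - -1*19)=361; twice the area = |-1049| = 1049; area = 1049/2; answer 1049/2
Part 4: Y3 = 1049/2; threaded value p + q = 1051; d = 24; remainder = value at the root: -5*(24)^3 + 8*(24)^2 + 4*(24)^1 + 2 = (-69120) + (4608) + (96) + (2) = -64414; answer -64414

-64414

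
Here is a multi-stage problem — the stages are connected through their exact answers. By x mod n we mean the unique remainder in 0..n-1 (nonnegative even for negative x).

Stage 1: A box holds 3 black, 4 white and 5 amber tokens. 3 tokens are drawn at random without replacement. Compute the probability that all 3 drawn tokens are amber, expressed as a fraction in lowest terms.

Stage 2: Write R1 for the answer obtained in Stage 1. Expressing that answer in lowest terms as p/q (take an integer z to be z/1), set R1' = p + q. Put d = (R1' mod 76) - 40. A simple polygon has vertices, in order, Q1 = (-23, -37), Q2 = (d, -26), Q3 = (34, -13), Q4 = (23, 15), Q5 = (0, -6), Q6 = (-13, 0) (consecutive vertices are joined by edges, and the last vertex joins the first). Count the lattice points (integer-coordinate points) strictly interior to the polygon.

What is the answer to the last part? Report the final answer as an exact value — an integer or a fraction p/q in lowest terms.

Stage 1: total draws C(12,3) = 220; favorable C(5,3) = 10; P = 1/22; answer 1/22
Stage 2: R1 = 1/22; threaded value p + q = 23; d = -17; cross terms: (-23*-26 - -17*-37)=-31, (-17*-13 - 34*-26)=1105, (34*15 - 23*-13)=809, (23*-6 - 0*15)=-138, (0*0 - -13*-6)=-78, (-13*-37 - -23*0)=481; twice the area = |2148| = 2148; area = 1074; boundary points = 1 + 1 + 1 + 1 + 1 + 1 = 6; strictly interior points = area - boundary/2 + 1 = 1072; answer 1072

1072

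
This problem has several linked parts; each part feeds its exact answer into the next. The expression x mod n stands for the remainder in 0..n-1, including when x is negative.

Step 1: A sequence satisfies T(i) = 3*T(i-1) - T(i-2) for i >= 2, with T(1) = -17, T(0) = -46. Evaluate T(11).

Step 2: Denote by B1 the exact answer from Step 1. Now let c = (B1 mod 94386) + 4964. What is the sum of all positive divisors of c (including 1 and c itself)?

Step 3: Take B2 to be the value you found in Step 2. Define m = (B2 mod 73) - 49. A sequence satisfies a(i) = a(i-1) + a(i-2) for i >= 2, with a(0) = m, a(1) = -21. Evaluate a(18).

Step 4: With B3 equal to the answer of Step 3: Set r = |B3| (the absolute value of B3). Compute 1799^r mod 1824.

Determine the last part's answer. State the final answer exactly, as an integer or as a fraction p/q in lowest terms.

529

Step 1: T(2) = 3*(-17) - 1*(-46) = -5; iterating: T(2)=-5, T(3)=2, T(4)=11, T(5)=31, T(6)=82, T(7)=215, T(8)=563, T(9)=1474, T(10)=3859, T(11)=10103; answer 10103
Step 2: B1 = 10103; c = 15067; 15067 = 13 * 19 * 61; sigma = (1 + 13) * (1 + 19) * (1 + 61) = 14 * 20 * 62 = 17360; answer 17360
Step 3: B2 = 17360; m = 10; a(2) = 1*(-21) + 1*(10) = -11; iterating: a(2)=-11, a(3)=-32, a(4)=-43, a(5)=-75, a(6)=-118, a(7)=-193, a(8)=-311, a(9)=-504, a(10)=-815, a(11)=-1319, a(12)=-2134, a(13)=-3453, a(14)=-5587, a(15)=-9040, a(16)=-14627, a(17)=-23667, a(18)=-38294; answer -38294
Step 4: B3 = -38294; r = 38294; squarings mod 1824: 1799^1=1799, 1799^2=625, 1799^4=289, 1799^8=1441, 1799^16=769, 1799^32=385, 1799^64=481, 1799^128=1537, 1799^256=289, 1799^512=1441, 1799^1024=769, 1799^2048=385, 1799^4096=481, 1799^8192=1537, 1799^16384=289, 1799^32768=1441; 1799^38294 = 1799^2 * 1799^4 * 1799^16 * 1799^128 * 1799^256 * 1799^1024 * 1799^4096 * 1799^32768 = 529 (mod 1824); answer 529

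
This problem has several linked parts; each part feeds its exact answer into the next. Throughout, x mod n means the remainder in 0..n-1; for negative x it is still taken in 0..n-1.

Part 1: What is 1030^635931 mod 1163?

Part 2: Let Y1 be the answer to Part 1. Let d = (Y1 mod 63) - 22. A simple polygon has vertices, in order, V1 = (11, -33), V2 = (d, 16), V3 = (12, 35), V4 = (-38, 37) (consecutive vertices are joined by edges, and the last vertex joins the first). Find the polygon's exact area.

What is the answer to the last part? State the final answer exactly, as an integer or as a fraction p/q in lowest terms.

1517/2

Part 1: squarings mod 1163: 1030^1=1030, 1030^2=244, 1030^4=223, 1030^8=883, 1030^16=479, 1030^32=330, 1030^64=741, 1030^128=145, 1030^256=91, 1030^512=140, 1030^1024=992, 1030^2048=166, 1030^4096=807, 1030^8192=1132, 1030^16384=961, 1030^32768=99, 1030^65536=497, 1030^131072=453, 1030^262144=521, 1030^524288=462; 1030^635931 = 1030^1 * 1030^2 * 1030^8 * 1030^16 * 1030^1024 * 1030^4096 * 1030^8192 * 1030^32768 * 1030^65536 * 1030^524288 = 384 (mod 1163); answer 384
Part 2: Y1 = 384; d = -16; cross terms: (11*16 - -16*-33)=-352, (-16*35 - 12*16)=-752, (12*37 - -38*35)=1774, (-38*-33 - 11*37)=847; twice the area = |1517| = 1517; area = 1517/2; answer 1517/2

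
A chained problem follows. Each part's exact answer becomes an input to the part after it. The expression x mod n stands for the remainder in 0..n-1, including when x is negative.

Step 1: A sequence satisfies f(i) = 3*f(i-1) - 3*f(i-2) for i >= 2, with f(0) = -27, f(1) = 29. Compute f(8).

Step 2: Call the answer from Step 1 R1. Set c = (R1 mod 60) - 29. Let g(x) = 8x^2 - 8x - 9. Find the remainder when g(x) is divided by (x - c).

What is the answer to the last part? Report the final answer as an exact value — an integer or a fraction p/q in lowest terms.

231

Step 1: f(2) = 3*(29) - 3*(-27) = 168; iterating: f(2)=168, f(3)=417, f(4)=747, f(5)=990, f(6)=729, f(7)=-783, f(8)=-4536; answer -4536
Step 2: R1 = -4536; c = -5; remainder = value at the root: 8*(-5)^2 - 8*(-5)^1 - 9 = (200) + (40) + (-9) = 231; answer 231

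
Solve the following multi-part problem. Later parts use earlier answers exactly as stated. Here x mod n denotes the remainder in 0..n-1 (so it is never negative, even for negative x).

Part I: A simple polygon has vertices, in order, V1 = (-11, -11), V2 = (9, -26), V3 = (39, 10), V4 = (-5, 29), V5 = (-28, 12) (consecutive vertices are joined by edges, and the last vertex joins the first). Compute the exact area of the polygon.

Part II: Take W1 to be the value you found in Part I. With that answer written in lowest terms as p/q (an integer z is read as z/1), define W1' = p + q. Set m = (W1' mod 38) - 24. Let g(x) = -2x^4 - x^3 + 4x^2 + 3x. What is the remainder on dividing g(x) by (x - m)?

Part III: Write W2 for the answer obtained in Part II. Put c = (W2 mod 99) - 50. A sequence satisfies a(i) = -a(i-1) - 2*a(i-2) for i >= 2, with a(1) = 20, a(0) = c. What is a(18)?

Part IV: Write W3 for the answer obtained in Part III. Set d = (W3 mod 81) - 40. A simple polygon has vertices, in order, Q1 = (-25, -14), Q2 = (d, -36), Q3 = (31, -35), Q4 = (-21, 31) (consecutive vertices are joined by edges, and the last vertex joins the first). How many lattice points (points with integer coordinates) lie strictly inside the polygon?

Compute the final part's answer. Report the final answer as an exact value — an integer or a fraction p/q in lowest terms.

1769

Part I: cross terms: (-11*-26 - 9*-11)=385, (9*10 - 39*-26)=1104, (39*29 - -5*10)=1181, (-5*12 - -28*29)=752, (-28*-11 - -11*12)=440; twice the area = |3862| = 3862; area = 1931; answer 1931
Part II: W1 = 1931; threaded value p + q = 1932; m = 8; remainder = value at the root: -2*(8)^4 - 1*(8)^3 + 4*(8)^2 + 3*(8)^1 = (-8192) + (-512) + (256) + (24) = -8424; answer -8424
Part III: W2 = -8424; c = 40; a(2) = -1*(20) - 2*(40) = -100; iterating: a(2)=-100, a(3)=60, a(4)=140, a(5)=-260, a(6)=-20, a(7)=540, a(8)=-500, a(9)=-580, a(10)=1580, a(11)=-420, a(12)=-2740, a(13)=3580, a(14)=1900, a(15)=-9060, a(16)=5260, a(17)=12860, a(18)=-23380; answer -23380
Part IV: W3 = -23380; d = -11; cross terms: (-25*-36 - -11*-14)=746, (-11*-35 - 31*-36)=1501, (31*31 - -21*-35)=226, (-21*-14 - -25*31)=1069; twice the area = |3542| = 3542; area = 1771; boundary points = 2 + 1 + 2 + 1 = 6; strictly interior points = area - boundary/2 + 1 = 1769; answer 1769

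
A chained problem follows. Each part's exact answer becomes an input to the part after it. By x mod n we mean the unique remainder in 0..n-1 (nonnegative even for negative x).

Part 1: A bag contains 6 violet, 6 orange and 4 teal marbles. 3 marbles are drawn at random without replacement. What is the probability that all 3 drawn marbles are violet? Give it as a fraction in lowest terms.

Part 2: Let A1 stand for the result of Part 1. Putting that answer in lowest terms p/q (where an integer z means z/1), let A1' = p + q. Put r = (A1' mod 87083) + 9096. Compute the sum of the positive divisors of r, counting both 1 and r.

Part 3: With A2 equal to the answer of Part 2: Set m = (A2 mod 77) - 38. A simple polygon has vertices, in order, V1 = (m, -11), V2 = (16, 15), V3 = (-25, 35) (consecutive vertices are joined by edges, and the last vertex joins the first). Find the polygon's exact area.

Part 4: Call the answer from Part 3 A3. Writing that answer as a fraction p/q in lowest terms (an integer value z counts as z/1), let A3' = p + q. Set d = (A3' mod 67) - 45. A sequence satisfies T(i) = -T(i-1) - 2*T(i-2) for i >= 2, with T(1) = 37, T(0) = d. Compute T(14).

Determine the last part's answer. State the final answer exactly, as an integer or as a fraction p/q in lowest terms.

3335

Part 1: total draws C(16,3) = 560; favorable C(6,3) = 20; P = 1/28; answer 1/28
Part 2: A1 = 1/28; threaded value p + q = 29; r = 9125; 9125 = 5^3 * 73; sigma = (1 + 5 + 25 + 125) * (1 + 73) = 156 * 74 = 11544; answer 11544
Part 3: A2 = 11544; m = 33; cross terms: (33*15 - 16*-11)=671, (16*35 - -25*15)=935, (-25*-11 - 33*35)=-880; twice the area = |726| = 726; area = 363; answer 363
Part 4: A3 = 363; threaded value p + q = 364; d = -16; T(2) = -1*(37) - 2*(-16) = -5; iterating: T(2)=-5, T(3)=-69, T(4)=79, T(5)=59, T(6)=-217, T(7)=99, T(8)=335, T(9)=-533, T(10)=-137, T(11)=1203, T(12)=-929, T(13)=-1477, T(14)=3335; answer 3335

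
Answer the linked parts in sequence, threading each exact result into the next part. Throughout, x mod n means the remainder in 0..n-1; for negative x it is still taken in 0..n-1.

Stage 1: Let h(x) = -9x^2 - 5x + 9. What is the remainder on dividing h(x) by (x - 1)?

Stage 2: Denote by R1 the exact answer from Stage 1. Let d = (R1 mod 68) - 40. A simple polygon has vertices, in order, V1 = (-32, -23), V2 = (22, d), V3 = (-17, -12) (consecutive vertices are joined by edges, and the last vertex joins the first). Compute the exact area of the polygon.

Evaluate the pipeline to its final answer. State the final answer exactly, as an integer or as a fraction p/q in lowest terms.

Stage 1: remainder = value at the root: -9*(1)^2 - 5*(1)^1 + 9 = (-9) + (-5) + (9) = -5; answer -5
Stage 2: R1 = -5; d = 23; cross terms: (-32*23 - 22*-23)=-230, (22*-12 - -17*23)=127, (-17*-23 - -32*-12)=7; twice the area = |-96| = 96; area = 48; answer 48

48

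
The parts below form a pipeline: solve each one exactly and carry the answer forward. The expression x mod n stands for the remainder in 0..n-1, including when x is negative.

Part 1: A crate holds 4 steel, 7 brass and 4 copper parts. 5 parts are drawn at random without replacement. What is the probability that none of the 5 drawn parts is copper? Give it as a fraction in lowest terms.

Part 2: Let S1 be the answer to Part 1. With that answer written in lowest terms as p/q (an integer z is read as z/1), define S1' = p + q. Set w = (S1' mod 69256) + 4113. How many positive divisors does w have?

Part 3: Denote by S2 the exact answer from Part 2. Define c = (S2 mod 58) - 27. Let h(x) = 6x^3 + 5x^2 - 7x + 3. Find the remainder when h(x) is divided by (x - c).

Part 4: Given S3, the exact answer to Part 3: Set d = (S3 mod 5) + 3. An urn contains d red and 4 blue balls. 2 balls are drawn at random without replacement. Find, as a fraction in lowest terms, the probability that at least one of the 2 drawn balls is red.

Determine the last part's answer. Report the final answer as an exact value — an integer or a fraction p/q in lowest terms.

5/6

Part 1: total draws C(15,5) = 3003; favorable C(11,5) = 462; P = 2/13; answer 2/13
Part 2: S1 = 2/13; threaded value p + q = 15; w = 4128; 4128 = 2^5 * 3 * 43; number of divisors = (5+1) * (1+1) * (1+1) = 24; answer 24
Part 3: S2 = 24; c = -3; remainder = value at the root: 6*(-3)^3 + 5*(-3)^2 - 7*(-3)^1 + 3 = (-162) + (45) + (21) + (3) = -93; answer -93
Part 4: S3 = -93; d = 5; total draws C(9,2) = 36; complement C(4,2) = 6; favorable 36 - 6 = 30; P = 5/6; answer 5/6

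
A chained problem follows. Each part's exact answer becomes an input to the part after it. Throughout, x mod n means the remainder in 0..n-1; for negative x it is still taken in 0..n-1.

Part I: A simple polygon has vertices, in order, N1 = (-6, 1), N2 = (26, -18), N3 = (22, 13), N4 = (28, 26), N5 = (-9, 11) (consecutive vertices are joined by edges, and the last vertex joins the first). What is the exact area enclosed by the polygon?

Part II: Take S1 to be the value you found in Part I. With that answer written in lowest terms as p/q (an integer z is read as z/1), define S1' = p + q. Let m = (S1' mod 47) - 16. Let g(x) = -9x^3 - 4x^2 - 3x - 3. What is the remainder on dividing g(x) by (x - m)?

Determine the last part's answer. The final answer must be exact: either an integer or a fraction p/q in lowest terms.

-12499

Part I: cross terms: (-6*-18 - 26*1)=82, (26*13 - 22*-18)=734, (22*26 - 28*13)=208, (28*11 - -9*26)=542, (-9*1 - -6*11)=57; twice the area = |1623| = 1623; area = 1623/2; answer 1623/2
Part II: S1 = 1623/2; threaded value p + q = 1625; m = 11; remainder = value at the root: -9*(11)^3 - 4*(11)^2 - 3*(11)^1 - 3 = (-11979) + (-484) + (-33) + (-3) = -12499; answer -12499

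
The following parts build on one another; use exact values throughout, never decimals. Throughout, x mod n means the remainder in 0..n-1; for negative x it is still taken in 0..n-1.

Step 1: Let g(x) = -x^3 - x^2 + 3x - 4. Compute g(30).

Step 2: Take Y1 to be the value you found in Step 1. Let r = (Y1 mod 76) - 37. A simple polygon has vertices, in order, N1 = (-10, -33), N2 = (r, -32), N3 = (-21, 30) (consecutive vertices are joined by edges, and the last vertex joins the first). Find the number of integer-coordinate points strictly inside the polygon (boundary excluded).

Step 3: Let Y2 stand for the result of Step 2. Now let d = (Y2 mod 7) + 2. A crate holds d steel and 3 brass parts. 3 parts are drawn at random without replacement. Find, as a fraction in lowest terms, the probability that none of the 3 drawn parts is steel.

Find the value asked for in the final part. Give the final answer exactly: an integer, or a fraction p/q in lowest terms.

1/84

Step 1: -1*(30)^3 - 1*(30)^2 + 3*(30)^1 - 4 = (-27000) + (-900) + (90) + (-4) = -27814; answer -27814
Step 2: Y1 = -27814; r = -35; cross terms: (-10*-32 - -35*-33)=-835, (-35*30 - -21*-32)=-1722, (-21*-33 - -10*30)=993; twice the area = |-1564| = 1564; area = 782; boundary points = 1 + 2 + 1 = 4; strictly interior points = area - boundary/2 + 1 = 781; answer 781
Step 3: Y2 = 781; d = 6; total draws C(9,3) = 84; favorable C(3,3) = 1; P = 1/84; answer 1/84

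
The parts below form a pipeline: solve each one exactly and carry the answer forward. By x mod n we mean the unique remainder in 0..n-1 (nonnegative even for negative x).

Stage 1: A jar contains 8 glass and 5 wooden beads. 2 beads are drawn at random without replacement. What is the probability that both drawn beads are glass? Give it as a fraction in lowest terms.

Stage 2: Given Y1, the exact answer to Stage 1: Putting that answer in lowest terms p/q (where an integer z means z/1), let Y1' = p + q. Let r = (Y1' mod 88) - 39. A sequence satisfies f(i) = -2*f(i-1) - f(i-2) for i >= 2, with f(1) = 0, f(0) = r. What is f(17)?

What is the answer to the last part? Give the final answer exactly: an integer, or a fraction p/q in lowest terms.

Stage 1: total draws C(13,2) = 78; favorable C(8,2) = 28; P = 14/39; answer 14/39
Stage 2: Y1 = 14/39; threaded value p + q = 53; r = 14; f(2) = -2*(0) - 1*(14) = -14; iterating: f(2)=-14, f(3)=28, f(4)=-42, f(5)=56, f(6)=-70, f(7)=84, f(8)=-98, f(9)=112, f(10)=-126, f(11)=140, f(12)=-154, f(13)=168, f(14)=-182, f(15)=196, f(16)=-210, f(17)=224; answer 224

224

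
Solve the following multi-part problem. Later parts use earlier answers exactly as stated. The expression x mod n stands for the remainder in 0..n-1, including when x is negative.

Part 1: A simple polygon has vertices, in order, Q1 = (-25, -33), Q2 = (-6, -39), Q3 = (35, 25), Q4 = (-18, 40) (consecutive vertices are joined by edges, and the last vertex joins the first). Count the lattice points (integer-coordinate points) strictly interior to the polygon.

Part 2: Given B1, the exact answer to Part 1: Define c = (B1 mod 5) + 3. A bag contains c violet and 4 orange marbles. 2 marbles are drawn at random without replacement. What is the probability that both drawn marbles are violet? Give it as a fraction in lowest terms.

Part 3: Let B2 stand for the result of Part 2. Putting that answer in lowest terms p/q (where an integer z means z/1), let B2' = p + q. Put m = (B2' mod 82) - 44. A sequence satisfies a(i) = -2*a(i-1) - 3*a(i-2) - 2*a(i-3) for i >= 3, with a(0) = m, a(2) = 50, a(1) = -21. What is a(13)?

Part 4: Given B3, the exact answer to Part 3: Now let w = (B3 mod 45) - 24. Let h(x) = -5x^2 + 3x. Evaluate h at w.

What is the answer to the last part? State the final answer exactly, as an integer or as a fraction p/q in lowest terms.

Part 1: cross terms: (-25*-39 - -6*-33)=777, (-6*25 - 35*-39)=1215, (35*40 - -18*25)=1850, (-18*-33 - -25*40)=1594; twice the area = |5436| = 5436; area = 2718; boundary points = 1 + 1 + 1 + 1 = 4; strictly interior points = area - boundary/2 + 1 = 2717; answer 2717
Part 2: B1 = 2717; c = 5; total draws C(9,2) = 36; favorable C(5,2) = 10; P = 5/18; answer 5/18
Part 3: B2 = 5/18; threaded value p + q = 23; m = -21; a(3) = -2*(50) - 3*(-21) - 2*(-21) = 5; iterating: a(3)=5, a(4)=-118, a(5)=121, a(6)=102, a(7)=-331, a(8)=114, a(9)=561, a(10)=-802, a(11)=-307, a(12)=1898, a(13)=-1271; answer -1271
Part 4: B3 = -1271; w = 10; -5*(10)^2 + 3*(10)^1 = (-500) + (30) = -470; answer -470

-470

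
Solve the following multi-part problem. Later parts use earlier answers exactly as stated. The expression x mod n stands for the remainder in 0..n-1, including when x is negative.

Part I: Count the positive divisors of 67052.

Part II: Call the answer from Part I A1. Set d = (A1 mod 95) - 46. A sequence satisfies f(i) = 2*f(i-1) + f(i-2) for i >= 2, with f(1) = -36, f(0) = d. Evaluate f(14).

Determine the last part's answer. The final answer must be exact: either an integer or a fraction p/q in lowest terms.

Part I: 67052 = 2^2 * 16763; number of divisors = (2+1) * (1+1) = 6; answer 6
Part II: A1 = 6; d = -40; f(2) = 2*(-36) + 1*(-40) = -112; iterating: f(2)=-112, f(3)=-260, f(4)=-632, f(5)=-1524, f(6)=-3680, f(7)=-8884, f(8)=-21448, f(9)=-51780, f(10)=-125008, f(11)=-301796, f(12)=-728600, f(13)=-1758996, f(14)=-4246592; answer -4246592

-4246592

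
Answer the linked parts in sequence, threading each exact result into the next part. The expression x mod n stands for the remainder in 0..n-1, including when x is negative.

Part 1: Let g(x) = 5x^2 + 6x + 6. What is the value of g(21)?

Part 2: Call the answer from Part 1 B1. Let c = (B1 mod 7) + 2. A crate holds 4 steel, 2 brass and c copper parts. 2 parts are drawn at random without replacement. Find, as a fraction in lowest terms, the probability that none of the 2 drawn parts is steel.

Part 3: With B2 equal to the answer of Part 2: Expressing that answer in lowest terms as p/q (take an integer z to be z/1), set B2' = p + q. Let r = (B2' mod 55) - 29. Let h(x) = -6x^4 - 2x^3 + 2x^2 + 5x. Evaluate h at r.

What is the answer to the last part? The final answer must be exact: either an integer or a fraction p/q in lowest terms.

-429

Part 1: 5*(21)^2 + 6*(21)^1 + 6 = (2205) + (126) + (6) = 2337; answer 2337
Part 2: B1 = 2337; c = 8; total draws C(14,2) = 91; favorable C(10,2) = 45; P = 45/91; answer 45/91
Part 3: B2 = 45/91; threaded value p + q = 136; r = -3; -6*(-3)^4 - 2*(-3)^3 + 2*(-3)^2 + 5*(-3)^1 = (-486) + (54) + (18) + (-15) = -429; answer -429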